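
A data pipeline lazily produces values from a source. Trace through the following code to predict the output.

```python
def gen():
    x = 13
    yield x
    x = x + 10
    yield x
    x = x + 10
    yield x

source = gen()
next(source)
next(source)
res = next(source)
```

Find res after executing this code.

Step 1: Trace through generator execution:
  Yield 1: x starts at 13, yield 13
  Yield 2: x = 13 + 10 = 23, yield 23
  Yield 3: x = 23 + 10 = 33, yield 33
Step 2: First next() gets 13, second next() gets the second value, third next() yields 33.
Therefore res = 33.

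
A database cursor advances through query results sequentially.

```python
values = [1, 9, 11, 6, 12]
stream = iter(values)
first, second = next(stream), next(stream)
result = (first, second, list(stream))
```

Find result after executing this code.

Step 1: Create iterator over [1, 9, 11, 6, 12].
Step 2: first = 1, second = 9.
Step 3: Remaining elements: [11, 6, 12].
Therefore result = (1, 9, [11, 6, 12]).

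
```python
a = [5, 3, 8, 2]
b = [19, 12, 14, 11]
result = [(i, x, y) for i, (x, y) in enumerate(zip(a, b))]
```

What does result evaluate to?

Step 1: enumerate(zip(a, b)) gives index with paired elements:
  i=0: (5, 19)
  i=1: (3, 12)
  i=2: (8, 14)
  i=3: (2, 11)
Therefore result = [(0, 5, 19), (1, 3, 12), (2, 8, 14), (3, 2, 11)].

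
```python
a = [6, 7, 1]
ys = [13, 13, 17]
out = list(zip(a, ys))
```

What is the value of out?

Step 1: zip pairs elements at same index:
  Index 0: (6, 13)
  Index 1: (7, 13)
  Index 2: (1, 17)
Therefore out = [(6, 13), (7, 13), (1, 17)].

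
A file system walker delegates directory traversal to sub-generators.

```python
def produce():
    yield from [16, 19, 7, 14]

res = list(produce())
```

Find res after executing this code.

Step 1: yield from delegates to the iterable, yielding each element.
Step 2: Collected values: [16, 19, 7, 14].
Therefore res = [16, 19, 7, 14].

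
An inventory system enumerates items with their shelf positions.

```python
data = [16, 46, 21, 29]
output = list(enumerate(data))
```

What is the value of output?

Step 1: enumerate pairs each element with its index:
  (0, 16)
  (1, 46)
  (2, 21)
  (3, 29)
Therefore output = [(0, 16), (1, 46), (2, 21), (3, 29)].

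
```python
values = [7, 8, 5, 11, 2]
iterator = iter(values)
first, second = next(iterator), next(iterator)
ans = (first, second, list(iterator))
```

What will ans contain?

Step 1: Create iterator over [7, 8, 5, 11, 2].
Step 2: first = 7, second = 8.
Step 3: Remaining elements: [5, 11, 2].
Therefore ans = (7, 8, [5, 11, 2]).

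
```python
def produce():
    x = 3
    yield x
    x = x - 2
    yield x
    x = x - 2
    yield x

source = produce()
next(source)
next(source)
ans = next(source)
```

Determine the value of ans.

Step 1: Trace through generator execution:
  Yield 1: x starts at 3, yield 3
  Yield 2: x = 3 - 2 = 1, yield 1
  Yield 3: x = 1 - 2 = -1, yield -1
Step 2: First next() gets 3, second next() gets the second value, third next() yields -1.
Therefore ans = -1.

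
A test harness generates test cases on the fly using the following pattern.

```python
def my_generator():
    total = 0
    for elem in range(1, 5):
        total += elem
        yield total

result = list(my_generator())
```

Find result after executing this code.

Step 1: Generator accumulates running sum:
  elem=1: total = 1, yield 1
  elem=2: total = 3, yield 3
  elem=3: total = 6, yield 6
  elem=4: total = 10, yield 10
Therefore result = [1, 3, 6, 10].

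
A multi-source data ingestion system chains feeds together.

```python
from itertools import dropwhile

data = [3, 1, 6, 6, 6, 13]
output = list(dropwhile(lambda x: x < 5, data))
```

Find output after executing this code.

Step 1: dropwhile drops elements while < 5:
  3 < 5: dropped
  1 < 5: dropped
  6: kept (dropping stopped)
Step 2: Remaining elements kept regardless of condition.
Therefore output = [6, 6, 6, 13].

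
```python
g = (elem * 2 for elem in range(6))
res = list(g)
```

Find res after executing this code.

Step 1: For each elem in range(6), compute elem*2:
  elem=0: 0*2 = 0
  elem=1: 1*2 = 2
  elem=2: 2*2 = 4
  elem=3: 3*2 = 6
  elem=4: 4*2 = 8
  elem=5: 5*2 = 10
Therefore res = [0, 2, 4, 6, 8, 10].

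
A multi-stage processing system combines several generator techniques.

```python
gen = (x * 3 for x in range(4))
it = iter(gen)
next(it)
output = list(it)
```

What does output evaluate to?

Step 1: Generator produces [0, 3, 6, 9].
Step 2: next(it) consumes first element (0).
Step 3: list(it) collects remaining: [3, 6, 9].
Therefore output = [3, 6, 9].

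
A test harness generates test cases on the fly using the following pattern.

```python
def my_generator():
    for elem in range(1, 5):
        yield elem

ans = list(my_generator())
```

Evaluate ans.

Step 1: The generator yields each value from range(1, 5).
Step 2: list() consumes all yields: [1, 2, 3, 4].
Therefore ans = [1, 2, 3, 4].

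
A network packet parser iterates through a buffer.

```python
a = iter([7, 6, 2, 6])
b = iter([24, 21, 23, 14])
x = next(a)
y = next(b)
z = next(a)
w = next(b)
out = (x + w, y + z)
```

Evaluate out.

Step 1: a iterates [7, 6, 2, 6], b iterates [24, 21, 23, 14].
Step 2: x = next(a) = 7, y = next(b) = 24.
Step 3: z = next(a) = 6, w = next(b) = 21.
Step 4: out = (7 + 21, 24 + 6) = (28, 30).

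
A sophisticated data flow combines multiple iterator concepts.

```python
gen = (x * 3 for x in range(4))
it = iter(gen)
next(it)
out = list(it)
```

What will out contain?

Step 1: Generator produces [0, 3, 6, 9].
Step 2: next(it) consumes first element (0).
Step 3: list(it) collects remaining: [3, 6, 9].
Therefore out = [3, 6, 9].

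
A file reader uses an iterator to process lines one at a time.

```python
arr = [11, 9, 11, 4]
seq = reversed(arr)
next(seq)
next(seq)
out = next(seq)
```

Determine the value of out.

Step 1: reversed([11, 9, 11, 4]) gives iterator: [4, 11, 9, 11].
Step 2: First next() = 4, second next() = 11.
Step 3: Third next() = 9.
Therefore out = 9.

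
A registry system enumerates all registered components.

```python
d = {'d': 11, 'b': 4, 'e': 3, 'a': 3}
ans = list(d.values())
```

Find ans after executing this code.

Step 1: d.values() returns the dictionary values in insertion order.
Therefore ans = [11, 4, 3, 3].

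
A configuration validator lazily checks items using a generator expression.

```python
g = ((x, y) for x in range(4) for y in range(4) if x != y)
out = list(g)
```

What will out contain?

Step 1: Nested generator over range(4) x range(4) where x != y:
  (0, 0): excluded (x == y)
  (0, 1): included
  (0, 2): included
  (0, 3): included
  (1, 0): included
  (1, 1): excluded (x == y)
  (1, 2): included
  (1, 3): included
  (2, 0): included
  (2, 1): included
  (2, 2): excluded (x == y)
  (2, 3): included
  (3, 0): included
  (3, 1): included
  (3, 2): included
  (3, 3): excluded (x == y)
Therefore out = [(0, 1), (0, 2), (0, 3), (1, 0), (1, 2), (1, 3), (2, 0), (2, 1), (2, 3), (3, 0), (3, 1), (3, 2)].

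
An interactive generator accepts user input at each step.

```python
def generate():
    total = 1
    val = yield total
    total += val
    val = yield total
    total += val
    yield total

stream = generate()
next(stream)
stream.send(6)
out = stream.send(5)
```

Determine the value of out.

Step 1: next() -> yield total=1.
Step 2: send(6) -> val=6, total = 1+6 = 7, yield 7.
Step 3: send(5) -> val=5, total = 7+5 = 12, yield 12.
Therefore out = 12.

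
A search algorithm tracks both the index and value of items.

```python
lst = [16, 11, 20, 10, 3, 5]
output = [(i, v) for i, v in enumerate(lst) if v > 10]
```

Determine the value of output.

Step 1: Filter enumerate([16, 11, 20, 10, 3, 5]) keeping v > 10:
  (0, 16): 16 > 10, included
  (1, 11): 11 > 10, included
  (2, 20): 20 > 10, included
  (3, 10): 10 <= 10, excluded
  (4, 3): 3 <= 10, excluded
  (5, 5): 5 <= 10, excluded
Therefore output = [(0, 16), (1, 11), (2, 20)].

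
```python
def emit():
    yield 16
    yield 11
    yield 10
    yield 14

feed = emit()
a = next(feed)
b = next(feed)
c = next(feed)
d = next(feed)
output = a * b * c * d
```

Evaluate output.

Step 1: Create generator and consume all values:
  a = next(feed) = 16
  b = next(feed) = 11
  c = next(feed) = 10
  d = next(feed) = 14
Step 2: output = 16 * 11 * 10 * 14 = 24640.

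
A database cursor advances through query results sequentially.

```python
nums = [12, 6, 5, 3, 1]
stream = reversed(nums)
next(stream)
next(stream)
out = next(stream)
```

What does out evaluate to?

Step 1: reversed([12, 6, 5, 3, 1]) gives iterator: [1, 3, 5, 6, 12].
Step 2: First next() = 1, second next() = 3.
Step 3: Third next() = 5.
Therefore out = 5.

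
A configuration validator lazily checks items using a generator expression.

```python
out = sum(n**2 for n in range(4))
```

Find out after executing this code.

Step 1: Compute n**2 for each n in range(4):
  n=0: 0**2 = 0
  n=1: 1**2 = 1
  n=2: 2**2 = 4
  n=3: 3**2 = 9
Step 2: sum = 0 + 1 + 4 + 9 = 14.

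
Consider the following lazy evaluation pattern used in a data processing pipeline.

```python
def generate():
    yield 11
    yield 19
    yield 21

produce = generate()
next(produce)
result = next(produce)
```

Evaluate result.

Step 1: generate() creates a generator.
Step 2: next(produce) yields 11 (consumed and discarded).
Step 3: next(produce) yields 19, assigned to result.
Therefore result = 19.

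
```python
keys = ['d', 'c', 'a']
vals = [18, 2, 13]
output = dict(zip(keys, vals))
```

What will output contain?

Step 1: zip pairs keys with values:
  'd' -> 18
  'c' -> 2
  'a' -> 13
Therefore output = {'d': 18, 'c': 2, 'a': 13}.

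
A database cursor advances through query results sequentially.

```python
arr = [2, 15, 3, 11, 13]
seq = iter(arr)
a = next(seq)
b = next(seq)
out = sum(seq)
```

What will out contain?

Step 1: Create iterator over [2, 15, 3, 11, 13].
Step 2: a = next() = 2, b = next() = 15.
Step 3: sum() of remaining [3, 11, 13] = 27.
Therefore out = 27.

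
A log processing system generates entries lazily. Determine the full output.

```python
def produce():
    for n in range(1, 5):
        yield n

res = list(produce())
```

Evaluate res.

Step 1: The generator yields each value from range(1, 5).
Step 2: list() consumes all yields: [1, 2, 3, 4].
Therefore res = [1, 2, 3, 4].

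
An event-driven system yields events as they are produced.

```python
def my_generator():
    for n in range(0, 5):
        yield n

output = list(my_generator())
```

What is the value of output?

Step 1: The generator yields each value from range(0, 5).
Step 2: list() consumes all yields: [0, 1, 2, 3, 4].
Therefore output = [0, 1, 2, 3, 4].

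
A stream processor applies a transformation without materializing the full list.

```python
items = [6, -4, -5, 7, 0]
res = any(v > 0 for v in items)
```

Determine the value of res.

Step 1: Check v > 0 for each element in [6, -4, -5, 7, 0]:
  6 > 0: True
  -4 > 0: False
  -5 > 0: False
  7 > 0: True
  0 > 0: False
Step 2: any() returns True.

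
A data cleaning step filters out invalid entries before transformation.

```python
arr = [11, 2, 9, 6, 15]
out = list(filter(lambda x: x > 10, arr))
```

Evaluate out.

Step 1: Filter elements > 10:
  11: kept
  2: removed
  9: removed
  6: removed
  15: kept
Therefore out = [11, 15].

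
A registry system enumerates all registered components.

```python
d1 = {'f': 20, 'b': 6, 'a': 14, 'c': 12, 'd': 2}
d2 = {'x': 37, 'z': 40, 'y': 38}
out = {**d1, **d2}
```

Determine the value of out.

Step 1: Merge d1 and d2 (d2 values override on key conflicts).
Step 2: d1 has keys ['f', 'b', 'a', 'c', 'd'], d2 has keys ['x', 'z', 'y'].
Therefore out = {'f': 20, 'b': 6, 'a': 14, 'c': 12, 'd': 2, 'x': 37, 'z': 40, 'y': 38}.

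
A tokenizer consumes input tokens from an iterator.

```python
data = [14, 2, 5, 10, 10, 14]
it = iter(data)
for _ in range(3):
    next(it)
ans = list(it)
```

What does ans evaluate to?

Step 1: Create iterator over [14, 2, 5, 10, 10, 14].
Step 2: Advance 3 positions (consuming [14, 2, 5]).
Step 3: list() collects remaining elements: [10, 10, 14].
Therefore ans = [10, 10, 14].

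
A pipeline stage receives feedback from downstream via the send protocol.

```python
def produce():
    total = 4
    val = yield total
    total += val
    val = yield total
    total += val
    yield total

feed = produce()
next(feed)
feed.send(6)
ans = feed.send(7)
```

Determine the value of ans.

Step 1: next() -> yield total=4.
Step 2: send(6) -> val=6, total = 4+6 = 10, yield 10.
Step 3: send(7) -> val=7, total = 10+7 = 17, yield 17.
Therefore ans = 17.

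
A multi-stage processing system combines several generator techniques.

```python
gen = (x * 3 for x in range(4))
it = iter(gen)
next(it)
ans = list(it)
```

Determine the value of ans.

Step 1: Generator produces [0, 3, 6, 9].
Step 2: next(it) consumes first element (0).
Step 3: list(it) collects remaining: [3, 6, 9].
Therefore ans = [3, 6, 9].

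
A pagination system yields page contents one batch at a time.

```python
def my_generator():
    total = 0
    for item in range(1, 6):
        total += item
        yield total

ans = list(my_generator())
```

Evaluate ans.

Step 1: Generator accumulates running sum:
  item=1: total = 1, yield 1
  item=2: total = 3, yield 3
  item=3: total = 6, yield 6
  item=4: total = 10, yield 10
  item=5: total = 15, yield 15
Therefore ans = [1, 3, 6, 10, 15].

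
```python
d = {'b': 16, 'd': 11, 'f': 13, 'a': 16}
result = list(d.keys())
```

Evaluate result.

Step 1: d.keys() returns the dictionary keys in insertion order.
Therefore result = ['b', 'd', 'f', 'a'].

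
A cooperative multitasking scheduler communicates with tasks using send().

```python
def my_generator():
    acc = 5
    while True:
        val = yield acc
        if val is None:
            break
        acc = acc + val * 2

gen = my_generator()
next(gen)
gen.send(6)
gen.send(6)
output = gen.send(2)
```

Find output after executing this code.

Step 1: next() -> yield acc=5.
Step 2: send(6) -> val=6, acc = 5 + 6*2 = 17, yield 17.
Step 3: send(6) -> val=6, acc = 17 + 6*2 = 29, yield 29.
Step 4: send(2) -> val=2, acc = 29 + 2*2 = 33, yield 33.
Therefore output = 33.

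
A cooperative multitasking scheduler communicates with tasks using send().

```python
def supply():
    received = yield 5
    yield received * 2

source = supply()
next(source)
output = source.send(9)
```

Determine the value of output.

Step 1: next(source) advances to first yield, producing 5.
Step 2: send(9) resumes, received = 9.
Step 3: yield received * 2 = 9 * 2 = 18.
Therefore output = 18.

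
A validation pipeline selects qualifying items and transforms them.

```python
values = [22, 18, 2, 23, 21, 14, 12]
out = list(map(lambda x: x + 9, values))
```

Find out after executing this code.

Step 1: Apply lambda x: x + 9 to each element:
  22 -> 31
  18 -> 27
  2 -> 11
  23 -> 32
  21 -> 30
  14 -> 23
  12 -> 21
Therefore out = [31, 27, 11, 32, 30, 23, 21].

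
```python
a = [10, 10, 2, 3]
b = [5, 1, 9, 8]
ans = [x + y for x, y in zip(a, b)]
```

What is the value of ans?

Step 1: Add corresponding elements:
  10 + 5 = 15
  10 + 1 = 11
  2 + 9 = 11
  3 + 8 = 11
Therefore ans = [15, 11, 11, 11].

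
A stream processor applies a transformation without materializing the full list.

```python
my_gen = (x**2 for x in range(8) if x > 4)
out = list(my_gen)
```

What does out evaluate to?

Step 1: For range(8), keep x > 4, then square:
  x=0: 0 <= 4, excluded
  x=1: 1 <= 4, excluded
  x=2: 2 <= 4, excluded
  x=3: 3 <= 4, excluded
  x=4: 4 <= 4, excluded
  x=5: 5 > 4, yield 5**2 = 25
  x=6: 6 > 4, yield 6**2 = 36
  x=7: 7 > 4, yield 7**2 = 49
Therefore out = [25, 36, 49].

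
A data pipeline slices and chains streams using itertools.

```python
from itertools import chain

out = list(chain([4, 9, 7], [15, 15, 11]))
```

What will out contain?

Step 1: chain() concatenates iterables: [4, 9, 7] + [15, 15, 11].
Therefore out = [4, 9, 7, 15, 15, 11].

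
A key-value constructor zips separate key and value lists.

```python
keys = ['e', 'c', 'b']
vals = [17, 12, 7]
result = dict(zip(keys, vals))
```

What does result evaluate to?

Step 1: zip pairs keys with values:
  'e' -> 17
  'c' -> 12
  'b' -> 7
Therefore result = {'e': 17, 'c': 12, 'b': 7}.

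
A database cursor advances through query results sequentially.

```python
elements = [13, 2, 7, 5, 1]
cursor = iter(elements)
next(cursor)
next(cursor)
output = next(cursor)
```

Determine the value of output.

Step 1: Create iterator over [13, 2, 7, 5, 1].
Step 2: next() consumes 13.
Step 3: next() consumes 2.
Step 4: next() returns 7.
Therefore output = 7.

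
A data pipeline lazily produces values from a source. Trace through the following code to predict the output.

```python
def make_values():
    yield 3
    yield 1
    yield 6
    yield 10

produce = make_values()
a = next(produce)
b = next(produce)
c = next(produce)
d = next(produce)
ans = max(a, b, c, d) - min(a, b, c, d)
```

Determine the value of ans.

Step 1: Create generator and consume all values:
  a = next(produce) = 3
  b = next(produce) = 1
  c = next(produce) = 6
  d = next(produce) = 10
Step 2: max = 10, min = 1, ans = 10 - 1 = 9.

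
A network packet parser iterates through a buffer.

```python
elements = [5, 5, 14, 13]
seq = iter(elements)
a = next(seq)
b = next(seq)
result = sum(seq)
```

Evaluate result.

Step 1: Create iterator over [5, 5, 14, 13].
Step 2: a = next() = 5, b = next() = 5.
Step 3: sum() of remaining [14, 13] = 27.
Therefore result = 27.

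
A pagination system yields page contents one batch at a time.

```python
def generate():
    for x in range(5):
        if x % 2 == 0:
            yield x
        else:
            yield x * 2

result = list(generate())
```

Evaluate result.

Step 1: For each x in range(5), yield x if even, else x*2:
  x=0 (even): yield 0
  x=1 (odd): yield 1*2 = 2
  x=2 (even): yield 2
  x=3 (odd): yield 3*2 = 6
  x=4 (even): yield 4
Therefore result = [0, 2, 2, 6, 4].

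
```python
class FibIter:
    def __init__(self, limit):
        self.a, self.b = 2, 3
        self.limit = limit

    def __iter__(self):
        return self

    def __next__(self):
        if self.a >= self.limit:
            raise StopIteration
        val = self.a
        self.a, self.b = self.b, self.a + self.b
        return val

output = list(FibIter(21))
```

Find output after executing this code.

Step 1: Fibonacci-like sequence (a=2, b=3) until >= 21:
  Yield 2, then a,b = 3,5
  Yield 3, then a,b = 5,8
  Yield 5, then a,b = 8,13
  Yield 8, then a,b = 13,21
  Yield 13, then a,b = 21,34
Step 2: 21 >= 21, stop.
Therefore output = [2, 3, 5, 8, 13].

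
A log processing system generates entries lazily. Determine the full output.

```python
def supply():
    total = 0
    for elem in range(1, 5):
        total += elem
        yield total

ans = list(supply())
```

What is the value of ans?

Step 1: Generator accumulates running sum:
  elem=1: total = 1, yield 1
  elem=2: total = 3, yield 3
  elem=3: total = 6, yield 6
  elem=4: total = 10, yield 10
Therefore ans = [1, 3, 6, 10].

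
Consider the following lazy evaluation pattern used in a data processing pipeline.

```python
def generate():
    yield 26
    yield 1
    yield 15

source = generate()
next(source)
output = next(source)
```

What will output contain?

Step 1: generate() creates a generator.
Step 2: next(source) yields 26 (consumed and discarded).
Step 3: next(source) yields 1, assigned to output.
Therefore output = 1.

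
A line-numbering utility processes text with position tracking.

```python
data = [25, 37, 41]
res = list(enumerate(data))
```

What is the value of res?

Step 1: enumerate pairs each element with its index:
  (0, 25)
  (1, 37)
  (2, 41)
Therefore res = [(0, 25), (1, 37), (2, 41)].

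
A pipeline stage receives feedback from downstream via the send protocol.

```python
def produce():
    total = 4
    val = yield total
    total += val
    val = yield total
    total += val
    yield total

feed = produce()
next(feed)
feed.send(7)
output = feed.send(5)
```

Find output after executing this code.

Step 1: next() -> yield total=4.
Step 2: send(7) -> val=7, total = 4+7 = 11, yield 11.
Step 3: send(5) -> val=5, total = 11+5 = 16, yield 16.
Therefore output = 16.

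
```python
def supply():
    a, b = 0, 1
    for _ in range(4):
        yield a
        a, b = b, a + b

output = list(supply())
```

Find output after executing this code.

Step 1: Fibonacci-like sequence starting with a=0, b=1:
  Iteration 1: yield a=0, then a,b = 1,1
  Iteration 2: yield a=1, then a,b = 1,2
  Iteration 3: yield a=1, then a,b = 2,3
  Iteration 4: yield a=2, then a,b = 3,5
Therefore output = [0, 1, 1, 2].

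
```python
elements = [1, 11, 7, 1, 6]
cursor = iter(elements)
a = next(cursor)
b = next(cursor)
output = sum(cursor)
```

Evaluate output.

Step 1: Create iterator over [1, 11, 7, 1, 6].
Step 2: a = next() = 1, b = next() = 11.
Step 3: sum() of remaining [7, 1, 6] = 14.
Therefore output = 14.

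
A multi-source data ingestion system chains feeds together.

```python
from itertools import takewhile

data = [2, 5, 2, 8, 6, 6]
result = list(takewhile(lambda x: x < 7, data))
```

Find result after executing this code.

Step 1: takewhile stops at first element >= 7:
  2 < 7: take
  5 < 7: take
  2 < 7: take
  8 >= 7: stop
Therefore result = [2, 5, 2].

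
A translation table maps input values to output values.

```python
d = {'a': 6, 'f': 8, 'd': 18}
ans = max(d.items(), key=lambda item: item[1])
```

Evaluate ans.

Step 1: Find item with maximum value:
  ('a', 6)
  ('f', 8)
  ('d', 18)
Step 2: Maximum value is 18 at key 'd'.
Therefore ans = ('d', 18).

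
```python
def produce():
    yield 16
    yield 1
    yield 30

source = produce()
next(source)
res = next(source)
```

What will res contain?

Step 1: produce() creates a generator.
Step 2: next(source) yields 16 (consumed and discarded).
Step 3: next(source) yields 1, assigned to res.
Therefore res = 1.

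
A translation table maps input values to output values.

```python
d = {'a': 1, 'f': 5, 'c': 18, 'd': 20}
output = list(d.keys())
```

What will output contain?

Step 1: d.keys() returns the dictionary keys in insertion order.
Therefore output = ['a', 'f', 'c', 'd'].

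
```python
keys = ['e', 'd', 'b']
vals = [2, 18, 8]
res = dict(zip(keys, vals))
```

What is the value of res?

Step 1: zip pairs keys with values:
  'e' -> 2
  'd' -> 18
  'b' -> 8
Therefore res = {'e': 2, 'd': 18, 'b': 8}.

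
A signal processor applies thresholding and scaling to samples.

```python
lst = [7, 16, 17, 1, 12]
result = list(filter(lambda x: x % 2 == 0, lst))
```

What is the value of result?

Step 1: Filter elements divisible by 2:
  7 % 2 = 1: removed
  16 % 2 = 0: kept
  17 % 2 = 1: removed
  1 % 2 = 1: removed
  12 % 2 = 0: kept
Therefore result = [16, 12].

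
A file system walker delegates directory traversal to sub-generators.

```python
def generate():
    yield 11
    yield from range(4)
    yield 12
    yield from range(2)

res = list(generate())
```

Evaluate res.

Step 1: Trace yields in order:
  yield 11
  yield 0
  yield 1
  yield 2
  yield 3
  yield 12
  yield 0
  yield 1
Therefore res = [11, 0, 1, 2, 3, 12, 0, 1].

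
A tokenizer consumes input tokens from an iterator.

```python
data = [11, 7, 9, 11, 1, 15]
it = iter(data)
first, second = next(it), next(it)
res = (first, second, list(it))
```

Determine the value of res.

Step 1: Create iterator over [11, 7, 9, 11, 1, 15].
Step 2: first = 11, second = 7.
Step 3: Remaining elements: [9, 11, 1, 15].
Therefore res = (11, 7, [9, 11, 1, 15]).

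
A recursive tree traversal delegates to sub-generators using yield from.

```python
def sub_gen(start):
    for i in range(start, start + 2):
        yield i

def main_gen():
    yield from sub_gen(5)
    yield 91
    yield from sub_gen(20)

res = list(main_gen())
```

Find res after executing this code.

Step 1: main_gen() delegates to sub_gen(5):
  yield 5
  yield 6
Step 2: yield 91
Step 3: Delegates to sub_gen(20):
  yield 20
  yield 21
Therefore res = [5, 6, 91, 20, 21].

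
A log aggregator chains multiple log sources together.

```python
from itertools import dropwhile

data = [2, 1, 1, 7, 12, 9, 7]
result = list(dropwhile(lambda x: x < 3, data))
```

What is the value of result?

Step 1: dropwhile drops elements while < 3:
  2 < 3: dropped
  1 < 3: dropped
  1 < 3: dropped
  7: kept (dropping stopped)
Step 2: Remaining elements kept regardless of condition.
Therefore result = [7, 12, 9, 7].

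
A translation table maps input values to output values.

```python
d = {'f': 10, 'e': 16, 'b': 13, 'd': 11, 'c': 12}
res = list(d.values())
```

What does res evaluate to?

Step 1: d.values() returns the dictionary values in insertion order.
Therefore res = [10, 16, 13, 11, 12].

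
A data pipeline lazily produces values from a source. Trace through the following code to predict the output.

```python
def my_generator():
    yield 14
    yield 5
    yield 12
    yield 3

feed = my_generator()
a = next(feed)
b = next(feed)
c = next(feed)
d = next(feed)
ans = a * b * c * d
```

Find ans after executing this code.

Step 1: Create generator and consume all values:
  a = next(feed) = 14
  b = next(feed) = 5
  c = next(feed) = 12
  d = next(feed) = 3
Step 2: ans = 14 * 5 * 12 * 3 = 2520.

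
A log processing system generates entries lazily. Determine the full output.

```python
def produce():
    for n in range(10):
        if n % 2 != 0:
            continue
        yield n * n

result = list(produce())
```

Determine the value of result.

Step 1: Only yield n**2 when n is divisible by 2:
  n=0: 0 % 2 == 0, yield 0**2 = 0
  n=2: 2 % 2 == 0, yield 2**2 = 4
  n=4: 4 % 2 == 0, yield 4**2 = 16
  n=6: 6 % 2 == 0, yield 6**2 = 36
  n=8: 8 % 2 == 0, yield 8**2 = 64
Therefore result = [0, 4, 16, 36, 64].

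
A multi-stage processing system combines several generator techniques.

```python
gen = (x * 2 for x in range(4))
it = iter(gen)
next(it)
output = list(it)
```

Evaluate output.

Step 1: Generator produces [0, 2, 4, 6].
Step 2: next(it) consumes first element (0).
Step 3: list(it) collects remaining: [2, 4, 6].
Therefore output = [2, 4, 6].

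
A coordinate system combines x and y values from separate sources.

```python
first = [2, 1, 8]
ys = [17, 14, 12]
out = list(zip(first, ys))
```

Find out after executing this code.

Step 1: zip pairs elements at same index:
  Index 0: (2, 17)
  Index 1: (1, 14)
  Index 2: (8, 12)
Therefore out = [(2, 17), (1, 14), (8, 12)].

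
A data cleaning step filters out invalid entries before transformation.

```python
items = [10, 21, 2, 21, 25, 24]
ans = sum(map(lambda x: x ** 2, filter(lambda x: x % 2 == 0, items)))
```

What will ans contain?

Step 1: Filter even numbers from [10, 21, 2, 21, 25, 24]: [10, 2, 24]
Step 2: Square each: [100, 4, 576]
Step 3: Sum = 680.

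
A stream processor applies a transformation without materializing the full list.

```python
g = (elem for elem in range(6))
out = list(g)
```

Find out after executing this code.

Step 1: Generator expression iterates range(6): [0, 1, 2, 3, 4, 5].
Step 2: list() collects all values.
Therefore out = [0, 1, 2, 3, 4, 5].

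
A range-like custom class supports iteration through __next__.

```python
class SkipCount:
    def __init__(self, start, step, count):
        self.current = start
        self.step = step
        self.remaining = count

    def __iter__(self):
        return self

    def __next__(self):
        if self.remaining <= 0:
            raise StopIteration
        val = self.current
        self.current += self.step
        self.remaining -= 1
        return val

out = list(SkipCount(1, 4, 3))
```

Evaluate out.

Step 1: SkipCount starts at 1, increments by 4, for 3 steps:
  Yield 1, then current += 4
  Yield 5, then current += 4
  Yield 9, then current += 4
Therefore out = [1, 5, 9].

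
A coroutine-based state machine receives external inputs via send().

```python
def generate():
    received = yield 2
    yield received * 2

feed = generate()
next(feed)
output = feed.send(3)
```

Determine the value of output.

Step 1: next(feed) advances to first yield, producing 2.
Step 2: send(3) resumes, received = 3.
Step 3: yield received * 2 = 3 * 2 = 6.
Therefore output = 6.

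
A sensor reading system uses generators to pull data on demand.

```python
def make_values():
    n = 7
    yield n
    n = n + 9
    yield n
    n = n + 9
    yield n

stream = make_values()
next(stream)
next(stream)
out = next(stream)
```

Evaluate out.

Step 1: Trace through generator execution:
  Yield 1: n starts at 7, yield 7
  Yield 2: n = 7 + 9 = 16, yield 16
  Yield 3: n = 16 + 9 = 25, yield 25
Step 2: First next() gets 7, second next() gets the second value, third next() yields 25.
Therefore out = 25.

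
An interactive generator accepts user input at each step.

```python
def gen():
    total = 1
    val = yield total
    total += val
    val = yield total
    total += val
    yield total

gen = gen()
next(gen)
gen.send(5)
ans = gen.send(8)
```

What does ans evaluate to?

Step 1: next() -> yield total=1.
Step 2: send(5) -> val=5, total = 1+5 = 6, yield 6.
Step 3: send(8) -> val=8, total = 6+8 = 14, yield 14.
Therefore ans = 14.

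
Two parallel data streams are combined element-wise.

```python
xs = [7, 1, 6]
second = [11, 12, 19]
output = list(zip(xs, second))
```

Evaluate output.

Step 1: zip pairs elements at same index:
  Index 0: (7, 11)
  Index 1: (1, 12)
  Index 2: (6, 19)
Therefore output = [(7, 11), (1, 12), (6, 19)].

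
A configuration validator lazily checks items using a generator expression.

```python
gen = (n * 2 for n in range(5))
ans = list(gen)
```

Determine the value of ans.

Step 1: For each n in range(5), compute n*2:
  n=0: 0*2 = 0
  n=1: 1*2 = 2
  n=2: 2*2 = 4
  n=3: 3*2 = 6
  n=4: 4*2 = 8
Therefore ans = [0, 2, 4, 6, 8].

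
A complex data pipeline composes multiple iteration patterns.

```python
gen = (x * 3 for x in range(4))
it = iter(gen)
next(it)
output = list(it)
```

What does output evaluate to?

Step 1: Generator produces [0, 3, 6, 9].
Step 2: next(it) consumes first element (0).
Step 3: list(it) collects remaining: [3, 6, 9].
Therefore output = [3, 6, 9].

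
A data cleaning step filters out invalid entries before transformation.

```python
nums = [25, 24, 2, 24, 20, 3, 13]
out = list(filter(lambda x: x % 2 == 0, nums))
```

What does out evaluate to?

Step 1: Filter elements divisible by 2:
  25 % 2 = 1: removed
  24 % 2 = 0: kept
  2 % 2 = 0: kept
  24 % 2 = 0: kept
  20 % 2 = 0: kept
  3 % 2 = 1: removed
  13 % 2 = 1: removed
Therefore out = [24, 2, 24, 20].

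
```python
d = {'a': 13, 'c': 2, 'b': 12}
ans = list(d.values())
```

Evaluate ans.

Step 1: d.values() returns the dictionary values in insertion order.
Therefore ans = [13, 2, 12].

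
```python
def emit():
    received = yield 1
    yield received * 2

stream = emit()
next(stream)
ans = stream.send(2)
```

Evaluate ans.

Step 1: next(stream) advances to first yield, producing 1.
Step 2: send(2) resumes, received = 2.
Step 3: yield received * 2 = 2 * 2 = 4.
Therefore ans = 4.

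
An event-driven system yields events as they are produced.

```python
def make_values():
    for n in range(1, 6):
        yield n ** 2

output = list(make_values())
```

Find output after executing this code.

Step 1: For each n in range(1, 6), yield n**2:
  n=1: yield 1**2 = 1
  n=2: yield 2**2 = 4
  n=3: yield 3**2 = 9
  n=4: yield 4**2 = 16
  n=5: yield 5**2 = 25
Therefore output = [1, 4, 9, 16, 25].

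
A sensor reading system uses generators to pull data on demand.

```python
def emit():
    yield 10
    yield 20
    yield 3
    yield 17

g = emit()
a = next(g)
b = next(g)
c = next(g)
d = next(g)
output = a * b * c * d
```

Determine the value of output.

Step 1: Create generator and consume all values:
  a = next(g) = 10
  b = next(g) = 20
  c = next(g) = 3
  d = next(g) = 17
Step 2: output = 10 * 20 * 3 * 17 = 10200.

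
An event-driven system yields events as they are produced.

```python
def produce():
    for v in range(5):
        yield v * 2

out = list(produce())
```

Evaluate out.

Step 1: For each v in range(5), yield v * 2:
  v=0: yield 0 * 2 = 0
  v=1: yield 1 * 2 = 2
  v=2: yield 2 * 2 = 4
  v=3: yield 3 * 2 = 6
  v=4: yield 4 * 2 = 8
Therefore out = [0, 2, 4, 6, 8].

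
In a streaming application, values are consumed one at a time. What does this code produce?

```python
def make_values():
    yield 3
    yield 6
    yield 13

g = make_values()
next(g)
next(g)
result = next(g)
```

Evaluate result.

Step 1: make_values() creates a generator.
Step 2: next(g) yields 3 (consumed and discarded).
Step 3: next(g) yields 6 (consumed and discarded).
Step 4: next(g) yields 13, assigned to result.
Therefore result = 13.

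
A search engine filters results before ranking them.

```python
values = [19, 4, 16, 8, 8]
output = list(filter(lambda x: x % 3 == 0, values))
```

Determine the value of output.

Step 1: Filter elements divisible by 3:
  19 % 3 = 1: removed
  4 % 3 = 1: removed
  16 % 3 = 1: removed
  8 % 3 = 2: removed
  8 % 3 = 2: removed
Therefore output = [].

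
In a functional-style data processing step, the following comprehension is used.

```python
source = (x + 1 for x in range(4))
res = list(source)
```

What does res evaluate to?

Step 1: For each x in range(4), compute x+1:
  x=0: 0+1 = 1
  x=1: 1+1 = 2
  x=2: 2+1 = 3
  x=3: 3+1 = 4
Therefore res = [1, 2, 3, 4].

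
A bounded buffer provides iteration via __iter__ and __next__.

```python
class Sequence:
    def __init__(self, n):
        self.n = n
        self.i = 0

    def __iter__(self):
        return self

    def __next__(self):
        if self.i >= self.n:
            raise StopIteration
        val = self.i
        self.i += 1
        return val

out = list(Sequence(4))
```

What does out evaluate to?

Step 1: Sequence(4) creates an iterator counting 0 to 3.
Step 2: list() consumes all values: [0, 1, 2, 3].
Therefore out = [0, 1, 2, 3].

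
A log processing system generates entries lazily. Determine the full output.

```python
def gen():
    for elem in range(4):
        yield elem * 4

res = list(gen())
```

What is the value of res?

Step 1: For each elem in range(4), yield elem * 4:
  elem=0: yield 0 * 4 = 0
  elem=1: yield 1 * 4 = 4
  elem=2: yield 2 * 4 = 8
  elem=3: yield 3 * 4 = 12
Therefore res = [0, 4, 8, 12].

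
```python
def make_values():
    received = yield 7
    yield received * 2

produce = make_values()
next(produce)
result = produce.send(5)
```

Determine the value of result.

Step 1: next(produce) advances to first yield, producing 7.
Step 2: send(5) resumes, received = 5.
Step 3: yield received * 2 = 5 * 2 = 10.
Therefore result = 10.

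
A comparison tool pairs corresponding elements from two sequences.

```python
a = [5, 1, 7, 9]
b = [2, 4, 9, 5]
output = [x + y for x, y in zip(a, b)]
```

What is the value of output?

Step 1: Add corresponding elements:
  5 + 2 = 7
  1 + 4 = 5
  7 + 9 = 16
  9 + 5 = 14
Therefore output = [7, 5, 16, 14].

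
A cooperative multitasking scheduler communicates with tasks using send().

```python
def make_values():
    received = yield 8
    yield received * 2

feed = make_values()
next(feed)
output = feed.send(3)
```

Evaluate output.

Step 1: next(feed) advances to first yield, producing 8.
Step 2: send(3) resumes, received = 3.
Step 3: yield received * 2 = 3 * 2 = 6.
Therefore output = 6.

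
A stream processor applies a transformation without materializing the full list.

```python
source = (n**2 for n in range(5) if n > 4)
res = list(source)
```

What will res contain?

Step 1: For range(5), keep n > 4, then square:
  n=0: 0 <= 4, excluded
  n=1: 1 <= 4, excluded
  n=2: 2 <= 4, excluded
  n=3: 3 <= 4, excluded
  n=4: 4 <= 4, excluded
Therefore res = [].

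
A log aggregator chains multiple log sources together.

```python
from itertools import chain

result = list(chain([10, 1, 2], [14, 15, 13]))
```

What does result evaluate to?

Step 1: chain() concatenates iterables: [10, 1, 2] + [14, 15, 13].
Therefore result = [10, 1, 2, 14, 15, 13].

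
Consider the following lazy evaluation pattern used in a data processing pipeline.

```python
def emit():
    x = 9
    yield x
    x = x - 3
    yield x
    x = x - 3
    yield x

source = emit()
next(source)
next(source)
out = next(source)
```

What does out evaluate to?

Step 1: Trace through generator execution:
  Yield 1: x starts at 9, yield 9
  Yield 2: x = 9 - 3 = 6, yield 6
  Yield 3: x = 6 - 3 = 3, yield 3
Step 2: First next() gets 9, second next() gets the second value, third next() yields 3.
Therefore out = 3.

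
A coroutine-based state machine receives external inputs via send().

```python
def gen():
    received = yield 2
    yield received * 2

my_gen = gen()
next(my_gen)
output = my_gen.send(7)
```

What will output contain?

Step 1: next(my_gen) advances to first yield, producing 2.
Step 2: send(7) resumes, received = 7.
Step 3: yield received * 2 = 7 * 2 = 14.
Therefore output = 14.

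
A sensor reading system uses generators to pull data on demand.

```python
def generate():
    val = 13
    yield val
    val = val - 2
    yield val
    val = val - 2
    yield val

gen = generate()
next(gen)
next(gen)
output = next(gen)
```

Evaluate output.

Step 1: Trace through generator execution:
  Yield 1: val starts at 13, yield 13
  Yield 2: val = 13 - 2 = 11, yield 11
  Yield 3: val = 11 - 2 = 9, yield 9
Step 2: First next() gets 13, second next() gets the second value, third next() yields 9.
Therefore output = 9.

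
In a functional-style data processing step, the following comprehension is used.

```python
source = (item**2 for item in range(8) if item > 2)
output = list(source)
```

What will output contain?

Step 1: For range(8), keep item > 2, then square:
  item=0: 0 <= 2, excluded
  item=1: 1 <= 2, excluded
  item=2: 2 <= 2, excluded
  item=3: 3 > 2, yield 3**2 = 9
  item=4: 4 > 2, yield 4**2 = 16
  item=5: 5 > 2, yield 5**2 = 25
  item=6: 6 > 2, yield 6**2 = 36
  item=7: 7 > 2, yield 7**2 = 49
Therefore output = [9, 16, 25, 36, 49].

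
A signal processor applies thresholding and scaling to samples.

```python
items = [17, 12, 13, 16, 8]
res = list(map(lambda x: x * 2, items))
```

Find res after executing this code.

Step 1: Apply lambda x: x * 2 to each element:
  17 -> 34
  12 -> 24
  13 -> 26
  16 -> 32
  8 -> 16
Therefore res = [34, 24, 26, 32, 16].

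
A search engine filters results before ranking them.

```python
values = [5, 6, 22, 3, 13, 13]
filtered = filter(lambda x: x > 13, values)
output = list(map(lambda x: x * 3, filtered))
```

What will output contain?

Step 1: Filter values for elements > 13:
  5: removed
  6: removed
  22: kept
  3: removed
  13: removed
  13: removed
Step 2: Map x * 3 on filtered [22]:
  22 -> 66
Therefore output = [66].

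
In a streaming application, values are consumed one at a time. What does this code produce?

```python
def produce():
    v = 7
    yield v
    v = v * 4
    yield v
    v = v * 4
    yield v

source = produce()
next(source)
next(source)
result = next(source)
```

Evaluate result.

Step 1: Trace through generator execution:
  Yield 1: v starts at 7, yield 7
  Yield 2: v = 7 * 4 = 28, yield 28
  Yield 3: v = 28 * 4 = 112, yield 112
Step 2: First next() gets 7, second next() gets the second value, third next() yields 112.
Therefore result = 112.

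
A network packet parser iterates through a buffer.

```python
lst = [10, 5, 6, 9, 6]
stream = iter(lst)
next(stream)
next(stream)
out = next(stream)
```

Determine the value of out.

Step 1: Create iterator over [10, 5, 6, 9, 6].
Step 2: next() consumes 10.
Step 3: next() consumes 5.
Step 4: next() returns 6.
Therefore out = 6.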